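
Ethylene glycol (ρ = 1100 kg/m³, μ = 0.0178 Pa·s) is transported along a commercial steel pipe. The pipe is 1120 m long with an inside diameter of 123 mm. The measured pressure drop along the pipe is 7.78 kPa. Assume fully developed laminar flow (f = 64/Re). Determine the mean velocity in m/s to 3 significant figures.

V ≈ 0.185 m/s

For laminar flow, f = 64/Re with Re = ρVD/μ, so Darcy-Weisbach reduces to ΔP = 32μLV/D². Solving for V: V = ΔP·D²/(32μL) = 7780·(0.123)²/(32·0.0178·1120) = 0.1845 m/s.
Check: Re = ρVD/μ = 1100·0.1845·0.123/0.0178 = 1402 < 2300, so the laminar assumption holds.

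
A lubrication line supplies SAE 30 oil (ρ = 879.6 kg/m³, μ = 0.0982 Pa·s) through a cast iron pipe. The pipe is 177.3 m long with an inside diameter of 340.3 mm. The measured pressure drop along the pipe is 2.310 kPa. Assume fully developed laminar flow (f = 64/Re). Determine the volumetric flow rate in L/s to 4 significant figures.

Q ≈ 43.67 L/s

For laminar flow, f = 64/Re with Re = ρVD/μ, so Darcy-Weisbach reduces to ΔP = 32μLV/D². Solving for V: V = ΔP·D²/(32μL) = 2310·(0.3403)²/(32·0.0982·177.3) = 0.4801 m/s.
Check: Re = ρVD/μ = 879.6·0.4801·0.3403/0.0982 = 1464 < 2300, so the laminar assumption holds.
Q = V·A = 0.4801·(π/4·0.3403²) = 0.04367 m³/s = 43.67 L/s.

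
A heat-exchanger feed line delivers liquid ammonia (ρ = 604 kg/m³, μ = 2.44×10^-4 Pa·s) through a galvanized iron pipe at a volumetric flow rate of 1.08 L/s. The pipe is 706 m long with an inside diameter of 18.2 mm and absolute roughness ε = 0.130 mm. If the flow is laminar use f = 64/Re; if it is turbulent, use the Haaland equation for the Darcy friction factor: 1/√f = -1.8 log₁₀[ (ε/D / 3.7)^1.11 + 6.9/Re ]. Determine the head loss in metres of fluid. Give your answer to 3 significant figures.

h_f ≈ 1170 m

Q = 1.08 L/s = 1.08/1000 = 0.00108 m³/s.
Cross-sectional area A = πD²/4 = π(0.0182)²/4 = 0.0002602 m²; mean velocity V = Q/A = 0.00108/0.0002602 = 4.151 m/s.
Reynolds number Re = ρVD/μ = 604 · 4.151 · 0.0182 / 0.000244 = 1.87e+05.
Re > 4000 → turbulent. Relative roughness ε/D = 0.00013/0.0182 = 0.00714. Haaland: 1/√f = -1.8 log₁₀[(0.00714/3.7)^1.11 + 6.9/1.87e+05] = -1.8 log₁₀[0.000971 + 3.69e-05] = 5.394, so f = 0.03437.
Darcy-Weisbach: ΔP = f(L/D)(ρV²/2) = 0.03437·(706/0.0182)·(604·4.151²/2) = 0.03437·3.879e+04·5205 = 6.939e+06 Pa.
Head loss h_f = ΔP/(ρg) = 6.939e+06/(604·9.81) = 1170 m.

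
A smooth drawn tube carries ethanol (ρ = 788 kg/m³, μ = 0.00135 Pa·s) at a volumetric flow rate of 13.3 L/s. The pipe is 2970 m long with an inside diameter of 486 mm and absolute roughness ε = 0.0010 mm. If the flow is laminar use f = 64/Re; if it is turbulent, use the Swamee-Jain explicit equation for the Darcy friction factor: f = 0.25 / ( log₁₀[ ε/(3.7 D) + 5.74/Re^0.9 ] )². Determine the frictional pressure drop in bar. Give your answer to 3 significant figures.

ΔP ≈ 0.00318 bar

Q = 13.3 L/s = 13.3/1000 = 0.0133 m³/s.
Cross-sectional area A = πD²/4 = π(0.486)²/4 = 0.1855 m²; mean velocity V = Q/A = 0.0133/0.1855 = 0.0717 m/s.
Reynolds number Re = ρVD/μ = 788 · 0.0717 · 0.486 / 0.00135 = 2.034e+04.
Re > 4000 → turbulent. Relative roughness ε/D = 1e-06/0.486 = 2.06e-06. Swamee-Jain: f = 0.25/(log₁₀[2.06e-06/3.7 + 5.74/2.034e+04^0.9])² = 0.25/(log₁₀[5.56e-07 + 0.000761])² = 0.25/(-3.118)² = 0.02571.
Darcy-Weisbach: ΔP = f(L/D)(ρV²/2) = 0.02571·(2970/0.486)·(788·0.0717²/2) = 0.02571·6111·2.025 = 318.2 Pa.
ΔP = 318.2 Pa = 0.00318 bar.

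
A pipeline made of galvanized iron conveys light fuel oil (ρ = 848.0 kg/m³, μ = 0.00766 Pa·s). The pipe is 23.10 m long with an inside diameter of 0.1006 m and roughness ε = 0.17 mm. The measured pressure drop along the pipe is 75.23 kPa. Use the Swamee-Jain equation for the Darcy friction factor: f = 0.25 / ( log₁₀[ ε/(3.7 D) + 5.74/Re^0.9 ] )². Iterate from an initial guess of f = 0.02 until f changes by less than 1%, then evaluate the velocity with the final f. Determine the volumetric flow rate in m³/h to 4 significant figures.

Rearranging Darcy-Weisbach: V = √(2·ΔP·D/(f·L·ρ)). With ε/D = 0.00017/0.1006 = 0.00169, iterate starting from f = 0.02:
  f = 0.02 → V = √(2·7.523e+04·0.1006/(0.02·23.1·848)) = 6.216 m/s; Re = ρVD/μ = 6.922e+04; f → 0.02521
  f = 0.02521 → V = 5.536 m/s; Re = 6.166e+04; f → 0.02548
  f = 0.02548 → V = 5.507 m/s; Re = 6.133e+04; f → 0.02549
Converged (Δf/f < 1%). With the final f = 0.02549: V = √(2·7.523e+04·0.1006/(0.02549·23.1·848)) = 5.506 m/s.
Q = V·A = 5.506·(π/4·0.1006²) = 0.04376 m³/s = 157.5 m³/h.

Q ≈ 157.5 m³/h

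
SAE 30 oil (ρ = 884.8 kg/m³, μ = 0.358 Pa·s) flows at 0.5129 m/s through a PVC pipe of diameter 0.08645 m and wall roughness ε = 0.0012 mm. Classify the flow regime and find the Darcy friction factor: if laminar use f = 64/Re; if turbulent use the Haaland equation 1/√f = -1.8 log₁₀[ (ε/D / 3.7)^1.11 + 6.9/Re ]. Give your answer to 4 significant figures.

f ≈ 0.5840

Re = ρVD/μ = 884.8·0.5129·0.08645/0.358 = 109.6.
Re < 2300 → laminar, so f = 64/Re = 0.584 (roughness is irrelevant in laminar flow).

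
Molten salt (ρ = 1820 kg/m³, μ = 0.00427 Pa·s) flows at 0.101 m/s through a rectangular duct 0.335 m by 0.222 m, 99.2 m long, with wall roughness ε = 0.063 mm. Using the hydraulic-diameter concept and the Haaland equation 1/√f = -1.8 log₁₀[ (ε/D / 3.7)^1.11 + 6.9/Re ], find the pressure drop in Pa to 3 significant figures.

ΔP ≈ 104 Pa

Hydraulic diameter D_h = 4A/P = 4·(0.335·0.222)/(2·(0.335+0.222)) = 0.2975/1.114 = 0.267 m.
Re = ρVD_h/μ = 1820·0.101·0.267/0.00427 = 1.15e+04.
ε/D_h = 6.3e-05/0.267 = 0.000236; Haaland gives 1/√f = -1.8 log₁₀[2.2e-05+0.0006] = 5.771, so f = 0.03003.
ΔP = f(L/D_h)(ρV²/2) = 0.03003·99.2/0.267·9.283 = 103.5 Pa.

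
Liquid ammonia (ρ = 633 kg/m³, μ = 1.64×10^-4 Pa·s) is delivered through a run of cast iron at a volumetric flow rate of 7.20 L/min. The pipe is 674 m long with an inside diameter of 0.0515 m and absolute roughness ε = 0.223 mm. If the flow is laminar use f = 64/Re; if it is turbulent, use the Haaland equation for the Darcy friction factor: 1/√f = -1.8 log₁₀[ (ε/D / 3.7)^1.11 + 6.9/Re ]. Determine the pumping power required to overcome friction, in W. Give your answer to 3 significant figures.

P ≈ 0.0591 W

Q = 7.20 L/min = 7.20/60000 = 0.00012 m³/s.
Cross-sectional area A = πD²/4 = π(0.0515)²/4 = 0.002083 m²; mean velocity V = Q/A = 0.00012/0.002083 = 0.05761 m/s.
Reynolds number Re = ρVD/μ = 633 · 0.05761 · 0.0515 / 0.000164 = 1.145e+04.
Re > 4000 → turbulent. Relative roughness ε/D = 0.000223/0.0515 = 0.00433. Haaland: 1/√f = -1.8 log₁₀[(0.00433/3.7)^1.11 + 6.9/1.145e+04] = -1.8 log₁₀[0.000557 + 0.000603] = 5.284, so f = 0.03581.
Darcy-Weisbach: ΔP = f(L/D)(ρV²/2) = 0.03581·(674/0.0515)·(633·0.05761²/2) = 0.03581·1.309e+04·1.05 = 492.3 Pa.
Pumping power P = QΔP = 0.00012·492.3 = 0.05907 W = 0.0591 W.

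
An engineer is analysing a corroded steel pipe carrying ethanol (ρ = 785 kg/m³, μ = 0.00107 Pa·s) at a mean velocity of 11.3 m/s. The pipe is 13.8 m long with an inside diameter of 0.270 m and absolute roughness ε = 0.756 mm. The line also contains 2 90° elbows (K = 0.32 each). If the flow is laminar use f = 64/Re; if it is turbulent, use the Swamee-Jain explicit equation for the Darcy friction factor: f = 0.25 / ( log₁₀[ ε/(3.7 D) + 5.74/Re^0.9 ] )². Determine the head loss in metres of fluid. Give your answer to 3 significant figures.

h_f ≈ 12.7 m

Reynolds number Re = ρVD/μ = 785 · 11.3 · 0.27 / 0.00107 = 2.238e+06.
Re > 4000 → turbulent. Relative roughness ε/D = 0.000756/0.27 = 0.0028. Swamee-Jain: f = 0.25/(log₁₀[0.0028/3.7 + 5.74/2.238e+06^0.9])² = 0.25/(log₁₀[0.000757 + 1.11e-05])² = 0.25/(-3.115)² = 0.02577.
Total minor-loss coefficient ΣK = 2·0.32 = 0.64.
ΔP = [f·L/D + ΣK]·(ρV²/2) = [0.02577·13.8/0.27 + 0.64]·(785·11.3²/2) = [1.317 + 0.64]·5.012e+04 = 9.809e+04 Pa.
Head loss h_f = ΔP/(ρg) = 9.809e+04/(785·9.81) = 12.7 m.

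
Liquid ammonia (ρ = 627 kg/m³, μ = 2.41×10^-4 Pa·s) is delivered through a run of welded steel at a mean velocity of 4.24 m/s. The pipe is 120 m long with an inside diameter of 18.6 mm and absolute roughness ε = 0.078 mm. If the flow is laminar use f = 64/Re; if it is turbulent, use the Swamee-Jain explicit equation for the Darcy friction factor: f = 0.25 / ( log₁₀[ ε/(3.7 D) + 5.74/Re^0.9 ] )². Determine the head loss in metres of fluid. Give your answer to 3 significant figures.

Reynolds number Re = ρVD/μ = 627 · 4.24 · 0.0186 / 0.000241 = 2.052e+05.
Re > 4000 → turbulent. Relative roughness ε/D = 7.8e-05/0.0186 = 0.00419. Swamee-Jain: f = 0.25/(log₁₀[0.00419/3.7 + 5.74/2.052e+05^0.9])² = 0.25/(log₁₀[0.00113 + 9.51e-05])² = 0.25/(-2.911)² = 0.02951.
Darcy-Weisbach: ΔP = f(L/D)(ρV²/2) = 0.02951·(120/0.0186)·(627·4.24²/2) = 0.02951·6452·5636 = 1.073e+06 Pa.
Head loss h_f = ΔP/(ρg) = 1.073e+06/(627·9.81) = 174 m.

h_f ≈ 174 m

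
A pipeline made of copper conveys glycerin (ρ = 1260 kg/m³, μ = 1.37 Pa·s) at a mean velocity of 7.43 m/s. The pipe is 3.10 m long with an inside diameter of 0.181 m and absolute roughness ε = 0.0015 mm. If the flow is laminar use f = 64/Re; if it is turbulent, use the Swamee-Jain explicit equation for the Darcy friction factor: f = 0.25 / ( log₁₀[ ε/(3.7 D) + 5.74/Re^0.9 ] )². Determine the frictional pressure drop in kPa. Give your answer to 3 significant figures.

ΔP ≈ 30.8 kPa

Reynolds number Re = ρVD/μ = 1260 · 7.43 · 0.181 / 1.37 = 1237.
Re < 2300 → laminar flow, so f = 64/Re = 64/1237 = 0.05174 (the turbulent correlation is not needed).
Darcy-Weisbach: ΔP = f(L/D)(ρV²/2) = 0.05174·(3.1/0.181)·(1260·7.43²/2) = 0.05174·17.13·3.478e+04 = 3.082e+04 Pa.
ΔP = 3.082e+04 Pa = 30.8 kPa.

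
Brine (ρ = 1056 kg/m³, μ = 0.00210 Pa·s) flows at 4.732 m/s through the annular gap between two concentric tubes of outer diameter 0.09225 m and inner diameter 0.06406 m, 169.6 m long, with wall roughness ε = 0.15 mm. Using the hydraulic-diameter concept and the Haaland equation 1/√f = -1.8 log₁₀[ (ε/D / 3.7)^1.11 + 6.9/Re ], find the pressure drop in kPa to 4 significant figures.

Hydraulic diameter D_h = 4A/P = D_o - D_i = 0.09225 - 0.06406 = 0.02819 m.
Re = ρVD_h/μ = 1056·4.732·0.02819/0.0021 = 6.708e+04.
ε/D_h = 0.00015/0.02819 = 0.00532; Haaland gives 1/√f = -1.8 log₁₀[0.0007+0.000103] = 5.572, so f = 0.03221.
ΔP = f(L/D_h)(ρV²/2) = 0.03221·169.6/0.02819·1.182e+04 = 2.291e+06 Pa.
ΔP = 2291 kPa.

ΔP ≈ 2291 kPa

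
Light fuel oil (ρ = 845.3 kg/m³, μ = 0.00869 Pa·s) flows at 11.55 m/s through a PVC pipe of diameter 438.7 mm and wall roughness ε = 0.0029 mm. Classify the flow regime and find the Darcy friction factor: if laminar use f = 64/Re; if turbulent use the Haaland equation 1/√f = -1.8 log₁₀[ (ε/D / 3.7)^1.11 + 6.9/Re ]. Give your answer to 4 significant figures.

f ≈ 0.01317

Re = ρVD/μ = 845.3·11.55·0.4387/0.00869 = 4.929e+05.
Re > 4000 → turbulent. ε/D = 2.9e-06/0.4387 = 6.61e-06; Haaland: 1/√f = -1.8 log₁₀[4.17e-07 + 1.4e-05] = 8.714, so f = 0.01317.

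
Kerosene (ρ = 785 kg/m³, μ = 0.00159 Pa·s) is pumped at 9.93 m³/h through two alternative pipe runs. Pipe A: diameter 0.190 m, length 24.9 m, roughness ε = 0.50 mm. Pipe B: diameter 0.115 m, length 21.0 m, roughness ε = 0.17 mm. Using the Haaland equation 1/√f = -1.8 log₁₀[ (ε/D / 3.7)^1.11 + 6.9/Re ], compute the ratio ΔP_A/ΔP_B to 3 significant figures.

ΔP_A/ΔP_B ≈ 0.112

Pipe A: V = Q/A = 0.002758/0.02835 = 0.09729 m/s; Re = 9126; ε/D = 0.00263; Haaland → f = 0.03504; ΔP_A = f(L/D)(ρV²/2) = 17.06 Pa.
Pipe B: V = Q/A = 0.002758/0.01039 = 0.2656 m/s; Re = 1.508e+04; ε/D = 0.00148; Haaland → f = 0.03008; ΔP_B = f(L/D)(ρV²/2) = 152.1 Pa.
ΔP_A/ΔP_B = 17.06/152.1 = 0.112.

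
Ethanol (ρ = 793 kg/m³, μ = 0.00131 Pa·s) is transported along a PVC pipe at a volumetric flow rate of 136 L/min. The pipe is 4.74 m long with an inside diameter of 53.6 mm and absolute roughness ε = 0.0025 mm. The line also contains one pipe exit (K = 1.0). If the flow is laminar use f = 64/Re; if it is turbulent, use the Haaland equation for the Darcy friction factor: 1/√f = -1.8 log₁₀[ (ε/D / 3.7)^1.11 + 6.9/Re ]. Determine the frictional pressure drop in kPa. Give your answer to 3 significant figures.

ΔP ≈ 1.21 kPa

Q = 136 L/min = 136/60000 = 0.002267 m³/s.
Cross-sectional area A = πD²/4 = π(0.0536)²/4 = 0.002256 m²; mean velocity V = Q/A = 0.002267/0.002256 = 1.005 m/s.
Reynolds number Re = ρVD/μ = 793 · 1.005 · 0.0536 / 0.00131 = 3.259e+04.
Re > 4000 → turbulent. Relative roughness ε/D = 2.5e-06/0.0536 = 4.66e-05. Haaland: 1/√f = -1.8 log₁₀[(4.66e-05/3.7)^1.11 + 6.9/3.259e+04] = -1.8 log₁₀[3.64e-06 + 0.000212] = 6.6, so f = 0.02295.
Total minor-loss coefficient ΣK = 1·1 = 1.
ΔP = [f·L/D + ΣK]·(ρV²/2) = [0.02295·4.74/0.0536 + 1]·(793·1.005²/2) = [2.03 + 1]·400.1 = 1212 Pa.
ΔP = 1212 Pa = 1.21 kPa.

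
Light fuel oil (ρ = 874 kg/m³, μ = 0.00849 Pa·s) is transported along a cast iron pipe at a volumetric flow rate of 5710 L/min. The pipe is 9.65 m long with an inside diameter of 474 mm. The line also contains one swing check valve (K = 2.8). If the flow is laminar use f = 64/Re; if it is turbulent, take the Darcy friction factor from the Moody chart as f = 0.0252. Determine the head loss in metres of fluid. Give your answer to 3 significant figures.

Q = 5710 L/min = 5710/60000 = 0.09517 m³/s.
Cross-sectional area A = πD²/4 = π(0.474)²/4 = 0.1765 m²; mean velocity V = Q/A = 0.09517/0.1765 = 0.5393 m/s.
Reynolds number Re = ρVD/μ = 874 · 0.5393 · 0.474 / 0.00849 = 2.632e+04.
Re > 4000 → turbulent; use the Moody-chart value f = 0.0252.
Total minor-loss coefficient ΣK = 1·2.8 = 2.8.
ΔP = [f·L/D + ΣK]·(ρV²/2) = [0.0252·9.65/0.474 + 2.8]·(874·0.5393²/2) = [0.513 + 2.8]·127.1 = 421.1 Pa.
Head loss h_f = ΔP/(ρg) = 421.1/(874·9.81) = 0.0491 m.

h_f ≈ 0.0491 m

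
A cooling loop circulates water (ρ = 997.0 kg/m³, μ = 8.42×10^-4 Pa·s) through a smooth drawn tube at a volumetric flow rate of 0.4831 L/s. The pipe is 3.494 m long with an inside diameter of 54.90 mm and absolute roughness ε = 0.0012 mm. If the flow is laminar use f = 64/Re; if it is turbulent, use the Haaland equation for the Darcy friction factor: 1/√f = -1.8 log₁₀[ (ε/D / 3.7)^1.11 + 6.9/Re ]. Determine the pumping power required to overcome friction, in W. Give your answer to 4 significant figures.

Q = 0.4831 L/s = 0.4831/1000 = 0.0004831 m³/s.
Cross-sectional area A = πD²/4 = π(0.0549)²/4 = 0.002367 m²; mean velocity V = Q/A = 0.0004831/0.002367 = 0.2041 m/s.
Reynolds number Re = ρVD/μ = 997 · 0.2041 · 0.0549 / 0.000842 = 1.327e+04.
Re > 4000 → turbulent. Relative roughness ε/D = 1.2e-06/0.0549 = 2.19e-05. Haaland: 1/√f = -1.8 log₁₀[(2.19e-05/3.7)^1.11 + 6.9/1.327e+04] = -1.8 log₁₀[1.57e-06 + 0.00052] = 5.909, so f = 0.02864.
Darcy-Weisbach: ΔP = f(L/D)(ρV²/2) = 0.02864·(3.494/0.0549)·(997·0.2041²/2) = 0.02864·63.64·20.76 = 37.85 Pa.
Pumping power P = QΔP = 0.0004831·37.85 = 0.018284 W = 0.01828 W.

P ≈ 0.01828 W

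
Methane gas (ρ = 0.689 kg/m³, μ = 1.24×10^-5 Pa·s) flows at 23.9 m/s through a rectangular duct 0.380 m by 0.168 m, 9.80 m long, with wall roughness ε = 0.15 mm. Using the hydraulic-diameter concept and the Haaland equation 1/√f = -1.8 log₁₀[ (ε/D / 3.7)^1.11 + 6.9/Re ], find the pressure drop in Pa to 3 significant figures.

ΔP ≈ 156 Pa

Hydraulic diameter D_h = 4A/P = 4·(0.38·0.168)/(2·(0.38+0.168)) = 0.2554/1.096 = 0.233 m.
Re = ρVD_h/μ = 0.689·23.9·0.233/1.24e-05 = 3.094e+05.
ε/D_h = 0.00015/0.233 = 0.000644; Haaland gives 1/√f = -1.8 log₁₀[6.71e-05+2.23e-05] = 7.287, so f = 0.01883.
ΔP = f(L/D_h)(ρV²/2) = 0.01883·9.8/0.233·196.8 = 155.9 Pa.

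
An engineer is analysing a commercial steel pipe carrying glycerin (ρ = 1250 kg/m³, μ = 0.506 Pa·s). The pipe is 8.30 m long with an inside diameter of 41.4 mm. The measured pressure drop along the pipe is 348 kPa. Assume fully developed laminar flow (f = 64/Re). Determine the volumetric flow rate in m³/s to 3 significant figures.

For laminar flow, f = 64/Re with Re = ρVD/μ, so Darcy-Weisbach reduces to ΔP = 32μLV/D². Solving for V: V = ΔP·D²/(32μL) = 3.48e+05·(0.0414)²/(32·0.506·8.3) = 4.438 m/s.
Check: Re = ρVD/μ = 1250·4.438·0.0414/0.506 = 453.9 < 2300, so the laminar assumption holds.
Q = V·A = 4.438·(π/4·0.0414²) = 0.005974 m³/s = 0.00597 m³/s.

Q ≈ 0.00597 m³/s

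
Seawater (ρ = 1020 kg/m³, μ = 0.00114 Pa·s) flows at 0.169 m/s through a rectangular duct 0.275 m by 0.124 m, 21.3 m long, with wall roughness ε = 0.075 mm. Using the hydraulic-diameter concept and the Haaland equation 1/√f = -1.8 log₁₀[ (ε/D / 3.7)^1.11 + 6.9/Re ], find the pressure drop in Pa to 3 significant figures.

Hydraulic diameter D_h = 4A/P = 4·(0.275·0.124)/(2·(0.275+0.124)) = 0.1364/0.798 = 0.1709 m.
Re = ρVD_h/μ = 1020·0.169·0.1709/0.00114 = 2.585e+04.
ε/D_h = 7.5e-05/0.1709 = 0.000439; Haaland gives 1/√f = -1.8 log₁₀[4.39e-05+0.000267] = 6.313, so f = 0.02509.
ΔP = f(L/D_h)(ρV²/2) = 0.02509·21.3/0.1709·14.57 = 45.54 Pa.

ΔP ≈ 45.5 Pa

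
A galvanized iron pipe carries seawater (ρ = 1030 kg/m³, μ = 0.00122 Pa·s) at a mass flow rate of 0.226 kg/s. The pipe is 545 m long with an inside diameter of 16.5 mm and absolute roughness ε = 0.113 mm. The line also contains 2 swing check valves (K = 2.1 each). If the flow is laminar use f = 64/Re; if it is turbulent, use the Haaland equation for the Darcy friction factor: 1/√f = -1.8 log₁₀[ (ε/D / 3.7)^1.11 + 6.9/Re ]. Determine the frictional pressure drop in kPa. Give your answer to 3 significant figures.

A = πD²/4 = π(0.0165)²/4 = 0.0002138 m²; mean velocity V = ṁ/(ρA) = 0.226/(1030 · 0.0002138) = 1.026 m/s.
Reynolds number Re = ρVD/μ = 1030 · 1.026 · 0.0165 / 0.00122 = 1.429e+04.
Re > 4000 → turbulent. Relative roughness ε/D = 0.000113/0.0165 = 0.00685. Haaland: 1/√f = -1.8 log₁₀[(0.00685/3.7)^1.11 + 6.9/1.429e+04] = -1.8 log₁₀[0.000926 + 0.000483] = 5.132, so f = 0.03797.
Total minor-loss coefficient ΣK = 2·2.1 = 4.2.
ΔP = [f·L/D + ΣK]·(ρV²/2) = [0.03797·545/0.0165 + 4.2]·(1030·1.026²/2) = [1254 + 4.2]·542.3 = 6.824e+05 Pa.
ΔP = 6.824e+05 Pa = 682 kPa.

ΔP ≈ 682 kPa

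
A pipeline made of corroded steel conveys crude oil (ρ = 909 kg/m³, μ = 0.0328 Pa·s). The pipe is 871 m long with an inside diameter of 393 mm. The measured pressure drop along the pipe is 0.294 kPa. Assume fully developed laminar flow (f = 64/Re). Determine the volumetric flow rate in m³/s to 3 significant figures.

For laminar flow, f = 64/Re with Re = ρVD/μ, so Darcy-Weisbach reduces to ΔP = 32μLV/D². Solving for V: V = ΔP·D²/(32μL) = 294·(0.393)²/(32·0.0328·871) = 0.04967 m/s.
Check: Re = ρVD/μ = 909·0.04967·0.393/0.0328 = 541 < 2300, so the laminar assumption holds.
Q = V·A = 0.04967·(π/4·0.393²) = 0.006025 m³/s = 0.00603 m³/s.

Q ≈ 0.00603 m³/s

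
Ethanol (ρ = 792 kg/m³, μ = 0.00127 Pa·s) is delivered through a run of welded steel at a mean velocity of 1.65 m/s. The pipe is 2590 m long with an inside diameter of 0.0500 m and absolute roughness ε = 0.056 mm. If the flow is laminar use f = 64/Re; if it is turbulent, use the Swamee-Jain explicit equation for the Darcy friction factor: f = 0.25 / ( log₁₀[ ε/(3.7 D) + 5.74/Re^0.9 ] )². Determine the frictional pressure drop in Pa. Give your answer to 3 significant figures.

Reynolds number Re = ρVD/μ = 792 · 1.65 · 0.05 / 0.00127 = 5.145e+04.
Re > 4000 → turbulent. Relative roughness ε/D = 5.6e-05/0.05 = 0.00112. Swamee-Jain: f = 0.25/(log₁₀[0.00112/3.7 + 5.74/5.145e+04^0.9])² = 0.25/(log₁₀[0.000303 + 0.00033])² = 0.25/(-3.199)² = 0.02443.
Darcy-Weisbach: ΔP = f(L/D)(ρV²/2) = 0.02443·(2590/0.05)·(792·1.65²/2) = 0.02443·5.18e+04·1078 = 1.365e+06 Pa.

ΔP ≈ 1.36×10^6 Pa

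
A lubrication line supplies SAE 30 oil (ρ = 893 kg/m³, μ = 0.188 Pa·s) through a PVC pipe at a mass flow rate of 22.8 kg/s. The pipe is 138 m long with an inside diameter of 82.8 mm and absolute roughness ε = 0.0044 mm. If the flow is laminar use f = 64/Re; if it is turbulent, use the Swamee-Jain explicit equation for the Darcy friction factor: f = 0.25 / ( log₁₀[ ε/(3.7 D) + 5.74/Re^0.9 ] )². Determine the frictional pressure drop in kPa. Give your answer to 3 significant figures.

ΔP ≈ 574 kPa

A = πD²/4 = π(0.0828)²/4 = 0.005385 m²; mean velocity V = ṁ/(ρA) = 22.8/(893 · 0.005385) = 4.742 m/s.
Reynolds number Re = ρVD/μ = 893 · 4.742 · 0.0828 / 0.188 = 1865.
Re < 2300 → laminar flow, so f = 64/Re = 64/1865 = 0.03432 (the turbulent correlation is not needed).
Darcy-Weisbach: ΔP = f(L/D)(ρV²/2) = 0.03432·(138/0.0828)·(893·4.742²/2) = 0.03432·1667·1.004e+04 = 5.742e+05 Pa.
ΔP = 5.742e+05 Pa = 574 kPa.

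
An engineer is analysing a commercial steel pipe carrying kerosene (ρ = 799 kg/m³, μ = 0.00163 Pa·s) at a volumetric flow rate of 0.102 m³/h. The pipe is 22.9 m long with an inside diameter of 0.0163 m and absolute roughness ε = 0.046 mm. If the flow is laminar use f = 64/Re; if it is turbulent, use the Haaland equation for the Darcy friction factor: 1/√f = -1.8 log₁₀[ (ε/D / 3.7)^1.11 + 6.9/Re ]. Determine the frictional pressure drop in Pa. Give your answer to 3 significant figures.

Q = 0.102 m³/h = 0.102/3600 = 2.833e-05 m³/s.
Cross-sectional area A = πD²/4 = π(0.0163)²/4 = 0.0002087 m²; mean velocity V = Q/A = 2.833e-05/0.0002087 = 0.1358 m/s.
Reynolds number Re = ρVD/μ = 799 · 0.1358 · 0.0163 / 0.00163 = 1085.
Re < 2300 → laminar flow, so f = 64/Re = 64/1085 = 0.05899 (the turbulent correlation is not needed).
Darcy-Weisbach: ΔP = f(L/D)(ρV²/2) = 0.05899·(22.9/0.0163)·(799·0.1358²/2) = 0.05899·1405·7.365 = 610.4 Pa.

ΔP ≈ 610 Pa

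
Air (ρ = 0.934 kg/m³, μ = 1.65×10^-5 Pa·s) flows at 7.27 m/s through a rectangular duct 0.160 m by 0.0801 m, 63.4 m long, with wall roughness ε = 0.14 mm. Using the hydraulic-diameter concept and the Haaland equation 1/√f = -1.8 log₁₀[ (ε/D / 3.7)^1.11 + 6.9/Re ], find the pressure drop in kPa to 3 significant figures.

ΔP ≈ 0.366 kPa

Hydraulic diameter D_h = 4A/P = 4·(0.16·0.0801)/(2·(0.16+0.0801)) = 0.05126/0.4802 = 0.1068 m.
Re = ρVD_h/μ = 0.934·7.27·0.1068/1.65e-05 = 4.393e+04.
ε/D_h = 0.00014/0.1068 = 0.00131; Haaland gives 1/√f = -1.8 log₁₀[0.000148+0.000157] = 6.328, so f = 0.02497.
ΔP = f(L/D_h)(ρV²/2) = 0.02497·63.4/0.1068·24.68 = 366 Pa.
ΔP = 0.366 kPa.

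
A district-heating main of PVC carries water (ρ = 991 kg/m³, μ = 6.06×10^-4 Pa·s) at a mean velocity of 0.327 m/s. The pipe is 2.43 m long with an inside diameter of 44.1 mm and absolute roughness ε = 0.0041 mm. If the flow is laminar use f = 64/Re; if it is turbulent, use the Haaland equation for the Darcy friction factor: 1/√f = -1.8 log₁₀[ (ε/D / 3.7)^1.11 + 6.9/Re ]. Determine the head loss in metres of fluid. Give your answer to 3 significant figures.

Reynolds number Re = ρVD/μ = 991 · 0.327 · 0.0441 / 0.000606 = 2.358e+04.
Re > 4000 → turbulent. Relative roughness ε/D = 4.1e-06/0.0441 = 9.3e-05. Haaland: 1/√f = -1.8 log₁₀[(9.3e-05/3.7)^1.11 + 6.9/2.358e+04] = -1.8 log₁₀[7.84e-06 + 0.000293] = 6.34, so f = 0.02488.
Darcy-Weisbach: ΔP = f(L/D)(ρV²/2) = 0.02488·(2.43/0.0441)·(991·0.327²/2) = 0.02488·55.1·52.98 = 72.63 Pa.
Head loss h_f = ΔP/(ρg) = 72.63/(991·9.81) = 0.00747 m.

h_f ≈ 0.00747 m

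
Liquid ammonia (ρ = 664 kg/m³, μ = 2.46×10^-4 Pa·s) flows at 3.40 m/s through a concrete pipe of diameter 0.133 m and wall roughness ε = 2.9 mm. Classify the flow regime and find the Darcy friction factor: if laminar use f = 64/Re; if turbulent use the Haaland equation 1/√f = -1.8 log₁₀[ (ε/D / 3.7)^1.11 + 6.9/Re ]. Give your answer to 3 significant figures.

f ≈ 0.0504

Re = ρVD/μ = 664·3.4·0.133/0.000246 = 1.221e+06.
Re > 4000 → turbulent. ε/D = 0.0029/0.133 = 0.0218; Haaland: 1/√f = -1.8 log₁₀[0.00335 + 5.65e-06] = 4.454, so f = 0.05042.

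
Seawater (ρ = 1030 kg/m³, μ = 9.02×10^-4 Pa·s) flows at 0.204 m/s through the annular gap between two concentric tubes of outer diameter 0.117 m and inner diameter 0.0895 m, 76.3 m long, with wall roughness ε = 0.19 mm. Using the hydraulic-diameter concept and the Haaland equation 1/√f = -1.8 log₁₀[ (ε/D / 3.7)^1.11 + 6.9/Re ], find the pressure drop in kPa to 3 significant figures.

ΔP ≈ 2.52 kPa

Hydraulic diameter D_h = 4A/P = D_o - D_i = 0.117 - 0.0895 = 0.0275 m.
Re = ρVD_h/μ = 1030·0.204·0.0275/0.000902 = 6406.
ε/D_h = 0.00019/0.0275 = 0.00691; Haaland gives 1/√f = -1.8 log₁₀[0.000936+0.00108] = 4.853, so f = 0.04246.
ΔP = f(L/D_h)(ρV²/2) = 0.04246·76.3/0.0275·21.43 = 2525 Pa.
ΔP = 2.52 kPa.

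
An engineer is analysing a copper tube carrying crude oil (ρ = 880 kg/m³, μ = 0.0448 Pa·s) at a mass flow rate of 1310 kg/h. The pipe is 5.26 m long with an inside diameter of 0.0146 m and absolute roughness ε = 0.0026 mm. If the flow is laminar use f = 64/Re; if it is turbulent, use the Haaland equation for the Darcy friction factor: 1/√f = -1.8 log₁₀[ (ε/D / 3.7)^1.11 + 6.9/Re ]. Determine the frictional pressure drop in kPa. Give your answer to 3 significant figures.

ṁ = 1310 kg/h = 1310/3600 = 0.3639 kg/s.
A = πD²/4 = π(0.0146)²/4 = 0.0001674 m²; mean velocity V = ṁ/(ρA) = 0.3639/(880 · 0.0001674) = 2.47 m/s.
Reynolds number Re = ρVD/μ = 880 · 2.47 · 0.0146 / 0.0448 = 708.4.
Re < 2300 → laminar flow, so f = 64/Re = 64/708.4 = 0.09035 (the turbulent correlation is not needed).
Darcy-Weisbach: ΔP = f(L/D)(ρV²/2) = 0.09035·(5.26/0.0146)·(880·2.47²/2) = 0.09035·360.3·2684 = 8.738e+04 Pa.
ΔP = 8.738e+04 Pa = 87.4 kPa.

ΔP ≈ 87.4 kPa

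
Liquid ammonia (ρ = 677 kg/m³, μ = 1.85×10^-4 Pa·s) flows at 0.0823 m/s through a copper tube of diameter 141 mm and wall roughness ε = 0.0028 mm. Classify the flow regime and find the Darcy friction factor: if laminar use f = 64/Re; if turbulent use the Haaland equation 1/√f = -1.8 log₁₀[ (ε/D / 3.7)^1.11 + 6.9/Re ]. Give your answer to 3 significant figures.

f ≈ 0.0215

Re = ρVD/μ = 677·0.0823·0.141/0.000185 = 4.247e+04.
Re > 4000 → turbulent. ε/D = 2.8e-06/0.141 = 1.99e-05; Haaland: 1/√f = -1.8 log₁₀[1.41e-06 + 0.000162] = 6.814, so f = 0.02154.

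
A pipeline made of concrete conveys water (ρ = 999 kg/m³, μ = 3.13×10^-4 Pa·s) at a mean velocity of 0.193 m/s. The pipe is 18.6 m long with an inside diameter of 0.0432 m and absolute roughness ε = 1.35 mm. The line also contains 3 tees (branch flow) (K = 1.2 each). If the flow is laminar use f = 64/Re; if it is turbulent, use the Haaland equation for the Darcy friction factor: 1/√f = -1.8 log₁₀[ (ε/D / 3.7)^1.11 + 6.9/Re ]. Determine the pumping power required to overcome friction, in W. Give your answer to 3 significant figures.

P ≈ 0.154 W

Reynolds number Re = ρVD/μ = 999 · 0.193 · 0.0432 / 0.000313 = 2.661e+04.
Re > 4000 → turbulent. Relative roughness ε/D = 0.00135/0.0432 = 0.0312. Haaland: 1/√f = -1.8 log₁₀[(0.0312/3.7)^1.11 + 6.9/2.661e+04] = -1.8 log₁₀[0.005 + 0.000259] = 4.103, so f = 0.0594.
Total minor-loss coefficient ΣK = 3·1.2 = 3.6.
ΔP = [f·L/D + ΣK]·(ρV²/2) = [0.0594·18.6/0.0432 + 3.6]·(999·0.193²/2) = [25.58 + 3.6]·18.61 = 542.8 Pa.
Q = V·A = 0.193·0.001466 = 0.0002829 m³/s.
Pumping power P = QΔP = 0.0002829·542.8 = 0.1536 W = 0.154 W.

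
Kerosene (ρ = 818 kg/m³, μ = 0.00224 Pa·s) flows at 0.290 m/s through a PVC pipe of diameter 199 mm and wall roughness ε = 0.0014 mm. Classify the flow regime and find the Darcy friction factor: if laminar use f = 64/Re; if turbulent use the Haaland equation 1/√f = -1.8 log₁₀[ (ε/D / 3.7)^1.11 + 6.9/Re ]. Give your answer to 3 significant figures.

f ≈ 0.0254

Re = ρVD/μ = 818·0.29·0.199/0.00224 = 2.107e+04.
Re > 4000 → turbulent. ε/D = 1.4e-06/0.199 = 7.04e-06; Haaland: 1/√f = -1.8 log₁₀[4.46e-07 + 0.000327] = 6.272, so f = 0.02542.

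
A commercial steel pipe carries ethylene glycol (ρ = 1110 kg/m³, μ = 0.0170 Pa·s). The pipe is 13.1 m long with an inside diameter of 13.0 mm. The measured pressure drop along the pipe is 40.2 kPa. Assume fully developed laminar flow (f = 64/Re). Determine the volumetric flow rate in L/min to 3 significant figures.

Q ≈ 7.59 L/min

For laminar flow, f = 64/Re with Re = ρVD/μ, so Darcy-Weisbach reduces to ΔP = 32μLV/D². Solving for V: V = ΔP·D²/(32μL) = 4.02e+04·(0.013)²/(32·0.017·13.1) = 0.9533 m/s.
Check: Re = ρVD/μ = 1110·0.9533·0.013/0.017 = 809.2 < 2300, so the laminar assumption holds.
Q = V·A = 0.9533·(π/4·0.013²) = 0.0001265 m³/s = 7.59 L/min.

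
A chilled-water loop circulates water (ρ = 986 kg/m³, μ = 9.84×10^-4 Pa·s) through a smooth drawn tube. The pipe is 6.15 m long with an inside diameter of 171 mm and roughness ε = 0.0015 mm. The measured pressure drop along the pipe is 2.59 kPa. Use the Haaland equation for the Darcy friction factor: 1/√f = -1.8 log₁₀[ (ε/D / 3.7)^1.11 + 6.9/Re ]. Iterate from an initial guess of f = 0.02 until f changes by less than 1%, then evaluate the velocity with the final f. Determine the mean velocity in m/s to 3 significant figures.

V ≈ 3.37 m/s

Rearranging Darcy-Weisbach: V = √(2·ΔP·D/(f·L·ρ)). With ε/D = 1.5e-06/0.171 = 8.77e-06, iterate starting from f = 0.02:
  f = 0.02 → V = √(2·2590·0.171/(0.02·6.15·986)) = 2.703 m/s; Re = ρVD/μ = 4.631e+05; f → 0.01334
  f = 0.01334 → V = 3.309 m/s; Re = 5.671e+05; f → 0.01288
  f = 0.01288 → V = 3.367 m/s; Re = 5.77e+05; f → 0.01284
Converged (Δf/f < 1%). With the final f = 0.01284: V = √(2·2590·0.171/(0.01284·6.15·986)) = 3.372 m/s.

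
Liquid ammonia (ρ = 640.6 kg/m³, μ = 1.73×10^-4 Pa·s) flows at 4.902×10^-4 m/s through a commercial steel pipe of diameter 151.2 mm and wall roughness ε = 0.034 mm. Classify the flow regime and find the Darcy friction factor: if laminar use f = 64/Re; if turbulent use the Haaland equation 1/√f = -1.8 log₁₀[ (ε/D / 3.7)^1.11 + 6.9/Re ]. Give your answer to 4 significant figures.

Re = ρVD/μ = 640.6·0.0004902·0.1512/0.000173 = 274.5.
Re < 2300 → laminar, so f = 64/Re = 0.2332 (roughness is irrelevant in laminar flow).

f ≈ 0.2332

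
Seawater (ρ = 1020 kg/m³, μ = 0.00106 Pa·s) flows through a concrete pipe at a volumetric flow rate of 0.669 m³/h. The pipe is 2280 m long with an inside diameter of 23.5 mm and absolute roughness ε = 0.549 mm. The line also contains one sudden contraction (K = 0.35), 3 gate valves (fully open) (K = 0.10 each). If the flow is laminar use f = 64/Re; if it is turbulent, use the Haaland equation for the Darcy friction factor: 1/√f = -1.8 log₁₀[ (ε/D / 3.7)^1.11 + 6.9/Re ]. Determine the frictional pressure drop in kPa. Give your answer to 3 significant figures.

Q = 0.669 m³/h = 0.669/3600 = 0.0001858 m³/s.
Cross-sectional area A = πD²/4 = π(0.0235)²/4 = 0.0004337 m²; mean velocity V = Q/A = 0.0001858/0.0004337 = 0.4284 m/s.
Reynolds number Re = ρVD/μ = 1020 · 0.4284 · 0.0235 / 0.00106 = 9689.
Re > 4000 → turbulent. Relative roughness ε/D = 0.000549/0.0235 = 0.0234. Haaland: 1/√f = -1.8 log₁₀[(0.0234/3.7)^1.11 + 6.9/9689] = -1.8 log₁₀[0.00362 + 0.000712] = 4.254, so f = 0.05525.
Total minor-loss coefficient ΣK = 1·0.35 + 3·0.1 = 0.65.
ΔP = [f·L/D + ΣK]·(ρV²/2) = [0.05525·2280/0.0235 + 0.65]·(1020·0.4284²/2) = [5360 + 0.65]·93.62 = 5.019e+05 Pa.
ΔP = 5.019e+05 Pa = 502 kPa.

ΔP ≈ 502 kPa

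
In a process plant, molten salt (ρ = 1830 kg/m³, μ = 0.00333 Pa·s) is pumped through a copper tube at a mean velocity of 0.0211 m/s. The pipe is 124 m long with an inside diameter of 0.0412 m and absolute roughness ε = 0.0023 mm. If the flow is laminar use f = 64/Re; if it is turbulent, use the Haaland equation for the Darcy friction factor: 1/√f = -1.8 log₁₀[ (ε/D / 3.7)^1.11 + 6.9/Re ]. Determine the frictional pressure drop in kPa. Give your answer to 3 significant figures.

Reynolds number Re = ρVD/μ = 1830 · 0.0211 · 0.0412 / 0.00333 = 477.7.
Re < 2300 → laminar flow, so f = 64/Re = 64/477.7 = 0.134 (the turbulent correlation is not needed).
Darcy-Weisbach: ΔP = f(L/D)(ρV²/2) = 0.134·(124/0.0412)·(1830·0.0211²/2) = 0.134·3010·0.4074 = 164.2 Pa.
ΔP = 164.2 Pa = 0.164 kPa.

ΔP ≈ 0.164 kPa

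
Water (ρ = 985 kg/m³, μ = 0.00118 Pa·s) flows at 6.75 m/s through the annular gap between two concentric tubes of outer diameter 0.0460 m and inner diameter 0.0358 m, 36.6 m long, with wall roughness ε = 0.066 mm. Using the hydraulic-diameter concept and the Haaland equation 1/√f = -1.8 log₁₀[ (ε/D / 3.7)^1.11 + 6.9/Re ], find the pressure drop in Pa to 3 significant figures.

Hydraulic diameter D_h = 4A/P = D_o - D_i = 0.046 - 0.0358 = 0.0102 m.
Re = ρVD_h/μ = 985·6.75·0.0102/0.00118 = 5.747e+04.
ε/D_h = 6.6e-05/0.0102 = 0.00647; Haaland gives 1/√f = -1.8 log₁₀[0.00087+0.00012] = 5.408, so f = 0.03419.
ΔP = f(L/D_h)(ρV²/2) = 0.03419·36.6/0.0102·2.244e+04 = 2.753e+06 Pa.

ΔP ≈ 2.75×10^6 Pa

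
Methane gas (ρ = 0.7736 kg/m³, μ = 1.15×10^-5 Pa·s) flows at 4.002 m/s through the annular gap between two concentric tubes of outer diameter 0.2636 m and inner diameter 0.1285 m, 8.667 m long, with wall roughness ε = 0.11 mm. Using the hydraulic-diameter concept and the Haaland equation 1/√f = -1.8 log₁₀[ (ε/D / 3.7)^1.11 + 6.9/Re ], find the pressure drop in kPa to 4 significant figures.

ΔP ≈ 0.009691 kPa

Hydraulic diameter D_h = 4A/P = D_o - D_i = 0.2636 - 0.1285 = 0.1351 m.
Re = ρVD_h/μ = 0.7736·4.002·0.1351/1.15e-05 = 3.637e+04.
ε/D_h = 0.00011/0.1351 = 0.000814; Haaland gives 1/√f = -1.8 log₁₀[8.71e-05+0.00019] = 6.404, so f = 0.02438.
ΔP = f(L/D_h)(ρV²/2) = 0.02438·8.667/0.1351·6.195 = 9.691 Pa.
ΔP = 0.009691 kPa.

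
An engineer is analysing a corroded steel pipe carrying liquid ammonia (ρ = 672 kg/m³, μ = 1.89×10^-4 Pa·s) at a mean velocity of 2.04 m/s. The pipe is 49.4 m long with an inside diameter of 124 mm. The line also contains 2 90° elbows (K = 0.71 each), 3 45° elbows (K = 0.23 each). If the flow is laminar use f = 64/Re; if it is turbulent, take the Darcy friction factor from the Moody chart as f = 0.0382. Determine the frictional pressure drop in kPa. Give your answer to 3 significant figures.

ΔP ≈ 24.2 kPa

Reynolds number Re = ρVD/μ = 672 · 2.04 · 0.124 / 0.000189 = 8.994e+05.
Re > 4000 → turbulent; use the Moody-chart value f = 0.0382.
Total minor-loss coefficient ΣK = 2·0.71 + 3·0.23 = 2.11.
ΔP = [f·L/D + ΣK]·(ρV²/2) = [0.0382·49.4/0.124 + 2.11]·(672·2.04²/2) = [15.22 + 2.11]·1398 = 2.423e+04 Pa.
ΔP = 2.423e+04 Pa = 24.2 kPa.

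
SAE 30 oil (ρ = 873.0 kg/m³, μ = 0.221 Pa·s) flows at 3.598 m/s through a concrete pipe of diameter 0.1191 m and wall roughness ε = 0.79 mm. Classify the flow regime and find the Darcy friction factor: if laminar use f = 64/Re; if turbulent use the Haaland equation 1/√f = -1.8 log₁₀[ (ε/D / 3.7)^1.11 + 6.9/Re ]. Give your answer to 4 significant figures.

f ≈ 0.03781

Re = ρVD/μ = 873·3.598·0.1191/0.221 = 1693.
Re < 2300 → laminar, so f = 64/Re = 0.03781 (roughness is irrelevant in laminar flow).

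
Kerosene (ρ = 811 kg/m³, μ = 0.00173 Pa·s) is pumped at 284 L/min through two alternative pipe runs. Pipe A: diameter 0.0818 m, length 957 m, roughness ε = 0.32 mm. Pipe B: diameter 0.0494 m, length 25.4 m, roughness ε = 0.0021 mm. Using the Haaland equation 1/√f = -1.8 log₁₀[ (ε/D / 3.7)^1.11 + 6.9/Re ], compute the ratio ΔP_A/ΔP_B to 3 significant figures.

ΔP_A/ΔP_B ≈ 4.64

Pipe A: V = Q/A = 0.004733/0.005255 = 0.9007 m/s; Re = 3.454e+04; ε/D = 0.00391; Haaland → f = 0.03098; ΔP_A = f(L/D)(ρV²/2) = 1.192e+05 Pa.
Pipe B: V = Q/A = 0.004733/0.001917 = 2.47 m/s; Re = 5.719e+04; ε/D = 4.25e-05; Haaland → f = 0.02022; ΔP_B = f(L/D)(ρV²/2) = 2.571e+04 Pa.
ΔP_A/ΔP_B = 1.192e+05/2.571e+04 = 4.64.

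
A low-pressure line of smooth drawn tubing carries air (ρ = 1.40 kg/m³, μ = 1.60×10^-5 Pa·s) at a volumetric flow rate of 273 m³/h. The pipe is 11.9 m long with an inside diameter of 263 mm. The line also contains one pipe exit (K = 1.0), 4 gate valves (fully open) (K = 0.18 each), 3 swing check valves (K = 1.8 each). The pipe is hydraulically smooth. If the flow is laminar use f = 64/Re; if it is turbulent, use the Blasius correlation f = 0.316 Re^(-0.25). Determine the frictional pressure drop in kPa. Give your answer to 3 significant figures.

ΔP ≈ 0.0112 kPa

Q = 273 m³/h = 273/3600 = 0.07583 m³/s.
Cross-sectional area A = πD²/4 = π(0.263)²/4 = 0.05433 m²; mean velocity V = Q/A = 0.07583/0.05433 = 1.396 m/s.
Reynolds number Re = ρVD/μ = 1.4 · 1.396 · 0.263 / 1.6e-05 = 3.212e+04.
Re > 4000 → turbulent. Smooth-pipe (Blasius): f = 0.316 Re^(-0.25) = 0.316/(3.212e+04)^0.25 = 0.0236.
Total minor-loss coefficient ΣK = 1·1 + 4·0.18 + 3·1.8 = 7.12.
ΔP = [f·L/D + ΣK]·(ρV²/2) = [0.0236·11.9/0.263 + 7.12]·(1.4·1.396²/2) = [1.068 + 7.12]·1.364 = 11.17 Pa.
ΔP = 11.17 Pa = 0.0112 kPa.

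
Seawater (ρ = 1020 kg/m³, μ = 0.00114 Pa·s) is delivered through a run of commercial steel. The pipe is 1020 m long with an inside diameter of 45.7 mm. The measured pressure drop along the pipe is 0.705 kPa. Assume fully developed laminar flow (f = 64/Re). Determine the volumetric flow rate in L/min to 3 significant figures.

Q ≈ 3.89 L/min

For laminar flow, f = 64/Re with Re = ρVD/μ, so Darcy-Weisbach reduces to ΔP = 32μLV/D². Solving for V: V = ΔP·D²/(32μL) = 705·(0.0457)²/(32·0.00114·1020) = 0.03957 m/s.
Check: Re = ρVD/μ = 1020·0.03957·0.0457/0.00114 = 1618 < 2300, so the laminar assumption holds.
Q = V·A = 0.03957·(π/4·0.0457²) = 6.491e-05 m³/s = 3.89 L/min.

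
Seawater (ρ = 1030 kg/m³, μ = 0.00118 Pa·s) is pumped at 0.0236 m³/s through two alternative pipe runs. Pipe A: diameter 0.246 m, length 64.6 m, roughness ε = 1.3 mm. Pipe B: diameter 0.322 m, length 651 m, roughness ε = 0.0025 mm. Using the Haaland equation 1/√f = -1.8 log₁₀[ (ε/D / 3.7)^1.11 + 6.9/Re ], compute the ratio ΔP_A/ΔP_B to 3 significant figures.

ΔP_A/ΔP_B ≈ 0.649

Pipe A: V = Q/A = 0.0236/0.04753 = 0.4965 m/s; Re = 1.066e+05; ε/D = 0.00528; Haaland → f = 0.03172; ΔP_A = f(L/D)(ρV²/2) = 1058 Pa.
Pipe B: V = Q/A = 0.0236/0.08143 = 0.2898 m/s; Re = 8.146e+04; ε/D = 7.76e-06; Haaland → f = 0.01864; ΔP_B = f(L/D)(ρV²/2) = 1630 Pa.
ΔP_A/ΔP_B = 1058/1630 = 0.649.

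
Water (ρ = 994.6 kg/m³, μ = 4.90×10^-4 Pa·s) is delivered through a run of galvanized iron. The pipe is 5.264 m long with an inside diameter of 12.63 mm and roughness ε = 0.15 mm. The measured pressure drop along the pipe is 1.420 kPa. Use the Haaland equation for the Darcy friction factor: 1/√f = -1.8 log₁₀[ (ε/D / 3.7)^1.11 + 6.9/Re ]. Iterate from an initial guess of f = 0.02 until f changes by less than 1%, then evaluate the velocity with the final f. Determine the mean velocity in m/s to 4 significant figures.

Rearranging Darcy-Weisbach: V = √(2·ΔP·D/(f·L·ρ)). With ε/D = 0.00015/0.01263 = 0.0119, iterate starting from f = 0.02:
  f = 0.02 → V = √(2·1420·0.01263/(0.02·5.264·994.6)) = 0.5853 m/s; Re = ρVD/μ = 1.5e+04; f → 0.04348
  f = 0.04348 → V = 0.3969 m/s; Re = 1.018e+04; f → 0.04488
  f = 0.04488 → V = 0.3907 m/s; Re = 1.002e+04; f → 0.04494
Converged (Δf/f < 1%). With the final f = 0.04494: V = √(2·1420·0.01263/(0.04494·5.264·994.6)) = 0.3904 m/s.

V ≈ 0.3904 m/s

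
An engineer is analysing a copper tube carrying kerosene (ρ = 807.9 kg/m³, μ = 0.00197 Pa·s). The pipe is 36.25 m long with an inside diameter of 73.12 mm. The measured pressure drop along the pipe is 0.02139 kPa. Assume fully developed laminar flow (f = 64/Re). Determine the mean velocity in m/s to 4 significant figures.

For laminar flow, f = 64/Re with Re = ρVD/μ, so Darcy-Weisbach reduces to ΔP = 32μLV/D². Solving for V: V = ΔP·D²/(32μL) = 21.39·(0.07312)²/(32·0.00197·36.25) = 0.05004 m/s.
Check: Re = ρVD/μ = 807.9·0.05004·0.07312/0.00197 = 1501 < 2300, so the laminar assumption holds.

V ≈ 0.05004 m/s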